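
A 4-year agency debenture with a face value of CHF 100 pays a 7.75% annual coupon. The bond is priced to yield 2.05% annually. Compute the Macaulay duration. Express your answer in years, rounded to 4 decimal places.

3.6305 years

Periodic yield y = 0.0205. Discount each cash flow and weight by its year:
  t   CF        PV=CF/(1+0.0205)^t    t·PV
  1         7.75         7.5943         7.5943
  2         7.75         7.4418        14.8835
  3         7.75         7.2923        21.8768
  4       107.75        99.3494       397.3976
  Σ                    121.6777       441.7522
Price P = Σ PV = 121.6777.
Macaulay duration = Σ(t·PV) / P = 441.7522 / 121.6777 = 3.63051 years.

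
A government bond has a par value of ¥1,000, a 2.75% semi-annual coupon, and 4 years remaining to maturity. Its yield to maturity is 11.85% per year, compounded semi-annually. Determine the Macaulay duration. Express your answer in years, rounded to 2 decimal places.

3.77 years

Periodic yield y = 0.05925. Discount each cash flow and weight by its period:
  t   CF        PV=CF/(1+0.05925)^t    t·PV
  1        13.75        12.9809        12.9809
  2        13.75        12.2548        24.5096
  3        13.75        11.5693        34.7079
  4        13.75        10.9222        43.6887
  5        13.75        10.3112        51.5561
  6        13.75         9.7345        58.4068
  7        13.75         9.1900        64.3297
  8     1,013.75       639.6510     5,117.2080
  Σ                    716.6138     5,407.3876
Price P = Σ PV = 716.6138.
Macaulay duration = Σ(t·PV) / P = 5,407.3876 / 716.6138 = 7.54575 half-year periods.
In years: 7.54575 / 2 = 3.77287 years.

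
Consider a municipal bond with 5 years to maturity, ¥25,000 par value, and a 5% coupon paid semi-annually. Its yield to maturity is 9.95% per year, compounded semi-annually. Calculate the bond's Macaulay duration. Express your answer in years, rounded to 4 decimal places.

4.4145 years

Periodic yield y = 0.04975. Discount each cash flow and weight by its period:
  t   CF        PV=CF/(1+0.04975)^t    t·PV
  1       625.00       595.3799       595.3799
  2       625.00       567.1635     1,134.3269
  3       625.00       540.2843     1,620.8530
  4       625.00       514.6790     2,058.7162
  5       625.00       490.2873     2,451.4363
  6       625.00       467.0514     2,802.3087
  7       625.00       444.9168     3,114.4178
  8       625.00       423.8312     3,390.6498
  9       625.00       403.7449     3,633.7043
  10   25,625.00    15,769.0322   157,690.3224
  Σ                 20,216.3706   178,492.1151
Price P = Σ PV = 20,216.3706.
Macaulay duration = Σ(t·PV) / P = 178,492.1151 / 20,216.3706 = 8.82909 half-year periods.
In years: 8.82909 / 2 = 4.41454 years.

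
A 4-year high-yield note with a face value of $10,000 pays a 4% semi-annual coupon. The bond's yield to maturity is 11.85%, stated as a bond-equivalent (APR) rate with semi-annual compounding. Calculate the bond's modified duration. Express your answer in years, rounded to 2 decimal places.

Periodic yield y = 0.05925. First find Macaulay duration:
  t   CF        PV=CF/(1+0.05925)^t    t·PV
  1       200.00       188.8128       188.8128
  2       200.00       178.2514       356.5029
  3       200.00       168.2808       504.8424
  4       200.00       158.8679       635.4715
  5       200.00       149.9815       749.9074
  6       200.00       141.5921       849.5529
  7       200.00       133.6721       935.7045
  8    10,200.00     6,435.9460    51,487.5679
  Σ                  7,555.4046    55,708.3623
P = 7,555.4046; Macaulay duration = 55,708.3623 / 7,555.4046 = 7.37331 half-year periods = 3.68666 years.
Modified duration = D_Mac / (1 + y) = 3.68666 / 1.05925 = 3.48044 years.

3.48 years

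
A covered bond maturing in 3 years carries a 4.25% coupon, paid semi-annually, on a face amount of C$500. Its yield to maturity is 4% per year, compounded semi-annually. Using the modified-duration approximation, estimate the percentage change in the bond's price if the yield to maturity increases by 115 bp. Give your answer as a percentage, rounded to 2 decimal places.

Periodic yield y = 0.02. Modified duration first:
  t   CF        PV=CF/(1+0.02)^t    t·PV
  1       10.625        10.4167        10.4167
  2       10.625        10.2124        20.4248
  3       10.625        10.0122        30.0365
  4       10.625         9.8159        39.2634
  5       10.625         9.6234        48.1169
  6      510.625       453.4204     2,720.5223
  Σ                    503.5009     2,868.7807
P = 503.5009; D_Mac = 5.69767 half-year periods = 2.84883 yrs; D_mod = 2.84883/(1+0.02) = 2.79297 yrs.
ΔP/P ≈ -D_mod · Δy = -2.79297 × (+0.0115) = -0.032119 = -3.2119%.

-3.21%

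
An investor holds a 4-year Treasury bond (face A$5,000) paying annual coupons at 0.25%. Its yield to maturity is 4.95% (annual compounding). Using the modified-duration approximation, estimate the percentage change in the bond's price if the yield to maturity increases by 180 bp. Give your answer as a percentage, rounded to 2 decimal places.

Periodic yield y = 0.0495. Modified duration first:
  t   CF        PV=CF/(1+0.0495)^t    t·PV
  1        12.50        11.9104        11.9104
  2        12.50        11.3487        22.6973
  3        12.50        10.8134        32.4402
  4     5,012.50     4,131.6604    16,526.6415
  Σ                  4,165.7329    16,593.6895
P = 4,165.7329; D_Mac = 3.98338 yrs; D_mod = 3.98338/(1+0.0495) = 3.79550 yrs.
ΔP/P ≈ -D_mod · Δy = -3.79550 × (+0.018) = -0.068319 = -6.8319%.

-6.83%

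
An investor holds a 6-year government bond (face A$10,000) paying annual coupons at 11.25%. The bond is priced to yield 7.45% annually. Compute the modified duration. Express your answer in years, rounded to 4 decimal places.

4.4528 years

Periodic yield y = 0.0745. First find Macaulay duration:
  t   CF        PV=CF/(1+0.0745)^t    t·PV
  1     1,125.00     1,046.9986     1,046.9986
  2     1,125.00       974.4054     1,948.8108
  3     1,125.00       906.8454     2,720.5363
  4     1,125.00       843.9697     3,375.8787
  5     1,125.00       785.4534     3,927.2670
  6    11,125.00     7,228.7216    43,372.3298
  Σ                 11,786.3941    56,391.8211
P = 11,786.3941; Macaulay duration = 56,391.8211 / 11,786.3941 = 4.78448 years.
Modified duration = D_Mac / (1 + y) = 4.78448 / 1.0745 = 4.45275 years.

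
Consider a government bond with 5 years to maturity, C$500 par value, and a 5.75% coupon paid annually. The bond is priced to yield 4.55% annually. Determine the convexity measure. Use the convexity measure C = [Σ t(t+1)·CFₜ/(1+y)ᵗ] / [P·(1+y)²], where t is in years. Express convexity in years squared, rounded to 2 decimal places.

With y = 0.0455:
  t   CF        PV=CF/(1+0.0455)^t    t·PV        t(t+1)·PV
  1        28.75        27.4988        27.4988          54.9976
  2        28.75        26.3021        52.6041         157.8124
  3        28.75        25.1574        75.4722         301.8888
  4        28.75        24.0626        96.2502         481.2511
  5       528.75       423.2824     2,116.4119      12,698.4715
  Σ                    526.3032     2,368.2373      13,694.4213
P = 526.3032.
Convexity = Σ t(t+1)·PV / [P·(1+y)²] = 13,694.4213 / (526.3032 × 1.093070) = 23.80453.

23.80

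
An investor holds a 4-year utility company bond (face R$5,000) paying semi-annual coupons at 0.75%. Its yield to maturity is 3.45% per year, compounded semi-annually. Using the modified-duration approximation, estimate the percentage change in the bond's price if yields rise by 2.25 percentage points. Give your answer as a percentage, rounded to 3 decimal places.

-8.725%

Periodic yield y = 0.01725. Modified duration first:
  t   CF        PV=CF/(1+0.01725)^t    t·PV
  1        18.75        18.4320        18.4320
  2        18.75        18.1195        36.2390
  3        18.75        17.8122        53.4367
  4        18.75        17.5102        70.0407
  5        18.75        17.2132        86.0662
  6        18.75        16.9214       101.5281
  7        18.75        16.6344       116.4409
  8     5,018.75     4,376.9741    35,015.7926
  Σ                  4,499.6170    35,497.9762
P = 4,499.6170; D_Mac = 7.88911 half-year periods = 3.94456 yrs; D_mod = 3.94456/(1+0.01725) = 3.87767 yrs.
ΔP/P ≈ -D_mod · Δy = -3.87767 × (+0.0225) = -0.087247 = -8.7247%.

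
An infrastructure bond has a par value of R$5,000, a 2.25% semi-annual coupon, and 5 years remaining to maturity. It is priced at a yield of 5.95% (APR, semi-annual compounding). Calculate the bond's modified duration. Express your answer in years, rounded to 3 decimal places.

Periodic yield y = 0.02975. First find Macaulay duration:
  t   CF        PV=CF/(1+0.02975)^t    t·PV
  1        56.25        54.6249        54.6249
  2        56.25        53.0468       106.0935
  3        56.25        51.5142       154.5427
  4        56.25        50.0259       200.1038
  5        56.25        48.5807       242.9034
  6        56.25        47.1772       283.0629
  7        56.25        45.8142       320.6993
  8        56.25        44.4906       355.9247
  9        56.25        43.2052       388.8471
  10    5,056.25     3,771.4689    37,714.6892
  Σ                  4,209.9486    39,821.4913
P = 4,209.9486; Macaulay duration = 39,821.4913 / 4,209.9486 = 9.45890 half-year periods = 4.72945 years.
Modified duration = D_Mac / (1 + y) = 4.72945 / 1.02975 = 4.59281 years.

4.593 years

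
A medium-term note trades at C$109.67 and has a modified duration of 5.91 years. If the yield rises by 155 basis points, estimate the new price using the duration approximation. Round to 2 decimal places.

Duration approximation: ΔP/P ≈ -D_mod · Δy = -5.91 × (+0.0155) = -0.091605.
New price ≈ 109.67 × (1 - 0.091605) = 99.62367965.

C$99.62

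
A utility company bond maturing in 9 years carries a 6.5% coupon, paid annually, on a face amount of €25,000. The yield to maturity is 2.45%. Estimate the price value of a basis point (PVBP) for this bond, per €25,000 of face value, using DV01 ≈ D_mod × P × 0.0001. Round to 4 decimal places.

€23.7950

Periodic yield y = 0.0245.
  t   CF        PV=CF/(1+0.0245)^t    t·PV
  1     1,625.00     1,586.1396     1,586.1396
  2     1,625.00     1,548.2085     3,096.4169
  3     1,625.00     1,511.1845     4,533.5534
  4     1,625.00     1,475.0458     5,900.1833
  5     1,625.00     1,439.7714     7,198.8572
  6     1,625.00     1,405.3406     8,432.0435
  7     1,625.00     1,371.7331     9,602.1319
  8     1,625.00     1,338.9294    10,711.4348
  9    26,625.00    21,413.2187   192,718.9679
  Σ                 33,089.5715   243,779.7285
P = 33,089.5715; D_Mac = 7.36727 yrs; D_mod = 7.19109 yrs.
DV01 ≈ 7.19109 × 33,089.5715 × 0.0001 = 23.794995.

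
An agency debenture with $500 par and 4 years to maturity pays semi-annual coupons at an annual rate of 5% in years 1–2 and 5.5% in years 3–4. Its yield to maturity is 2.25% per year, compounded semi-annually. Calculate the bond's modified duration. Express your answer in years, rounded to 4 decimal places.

Periodic yield y = 0.01125. First find Macaulay duration:
  t   CF        PV=CF/(1+0.01125)^t    t·PV
  1        12.50        12.3609        12.3609
  2        12.50        12.2234        24.4469
  3        12.50        12.0874        36.2623
  4        12.50        11.9530        47.8119
  5        13.75        13.0020        65.0100
  6        13.75        12.8574        77.1441
  7        13.75        12.7143        89.0002
  8       513.75       469.7681     3,758.1451
  Σ                    556.9666     4,110.1814
P = 556.9666; Macaulay duration = 4,110.1814 / 556.9666 = 7.37958 half-year periods = 3.68979 years.
Modified duration = D_Mac / (1 + y) = 3.68979 / 1.01125 = 3.64874 years.

3.6487 years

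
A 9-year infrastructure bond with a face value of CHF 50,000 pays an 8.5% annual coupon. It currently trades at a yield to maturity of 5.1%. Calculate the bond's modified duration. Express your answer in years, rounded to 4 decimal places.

Periodic yield y = 0.051. First find Macaulay duration:
  t   CF        PV=CF/(1+0.051)^t    t·PV
  1     4,250.00     4,043.7678     4,043.7678
  2     4,250.00     3,847.5431     7,695.0863
  3     4,250.00     3,660.8403    10,982.5209
  4     4,250.00     3,483.1972    13,932.7889
  5     4,250.00     3,314.1743    16,570.8717
  6     4,250.00     3,153.3533    18,920.1199
  7     4,250.00     3,000.3362    21,002.3532
  8     4,250.00     2,854.7442    22,837.9537
  9    54,250.00    34,671.7129   312,045.4164
  Σ                 62,029.6695   428,030.8788
P = 62,029.6695; Macaulay duration = 428,030.8788 / 62,029.6695 = 6.90042 years.
Modified duration = D_Mac / (1 + y) = 6.90042 / 1.051 = 6.56558 years.

6.5656 years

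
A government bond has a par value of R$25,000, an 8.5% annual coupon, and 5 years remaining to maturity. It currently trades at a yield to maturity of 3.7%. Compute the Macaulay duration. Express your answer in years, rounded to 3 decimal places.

Periodic yield y = 0.037. Discount each cash flow and weight by its year:
  t   CF        PV=CF/(1+0.037)^t    t·PV
  1     2,125.00     2,049.1803     2,049.1803
  2     2,125.00     1,976.0659     3,952.1318
  3     2,125.00     1,905.5602     5,716.6805
  4     2,125.00     1,837.5701     7,350.2803
  5    27,125.00    22,619.1336   113,095.6678
  Σ                 30,387.5100   132,163.9407
Price P = Σ PV = 30,387.5100.
Macaulay duration = Σ(t·PV) / P = 132,163.9407 / 30,387.5100 = 4.34928 years.

4.349 years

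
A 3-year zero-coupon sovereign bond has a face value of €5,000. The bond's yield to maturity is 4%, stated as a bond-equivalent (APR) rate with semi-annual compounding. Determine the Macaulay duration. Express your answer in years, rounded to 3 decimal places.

A zero-coupon bond has a single cash flow at maturity, so its Macaulay duration equals its maturity: 3 years.
(Equivalently: 6 semi-annual periods ÷ 2 = 3 years.)

3.000 years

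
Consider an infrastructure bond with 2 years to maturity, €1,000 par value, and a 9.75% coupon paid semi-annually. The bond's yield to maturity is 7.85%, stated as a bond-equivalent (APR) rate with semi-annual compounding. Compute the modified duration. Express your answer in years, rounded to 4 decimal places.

1.7968 years

Periodic yield y = 0.03925. First find Macaulay duration:
  t   CF        PV=CF/(1+0.03925)^t    t·PV
  1        48.75        46.9088        46.9088
  2        48.75        45.1372        90.2744
  3        48.75        43.4325       130.2974
  4     1,048.75       899.0666     3,596.2662
  Σ                  1,034.5450     3,863.7468
P = 1,034.5450; Macaulay duration = 3,863.7468 / 1,034.5450 = 3.73473 half-year periods = 1.86737 years.
Modified duration = D_Mac / (1 + y) = 1.86737 / 1.03925 = 1.79684 years.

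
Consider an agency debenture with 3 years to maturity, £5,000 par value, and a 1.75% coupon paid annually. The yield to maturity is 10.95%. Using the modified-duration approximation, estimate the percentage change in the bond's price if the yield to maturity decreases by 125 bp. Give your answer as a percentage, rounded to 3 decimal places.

Periodic yield y = 0.1095. Modified duration first:
  t   CF        PV=CF/(1+0.1095)^t    t·PV
  1        87.50        78.8644        78.8644
  2        87.50        71.0810       142.1620
  3     5,087.50     3,724.9676    11,174.9029
  Σ                  3,874.9130    11,395.9292
P = 3,874.9130; D_Mac = 2.94095 yrs; D_mod = 2.94095/(1+0.1095) = 2.65070 yrs.
ΔP/P ≈ -D_mod · Δy = -2.65070 × (-0.0125) = +0.033134 = +3.3134%.

+3.313%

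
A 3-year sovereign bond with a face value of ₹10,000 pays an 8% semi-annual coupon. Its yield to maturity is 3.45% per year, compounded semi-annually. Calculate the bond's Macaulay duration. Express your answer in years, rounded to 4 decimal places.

Periodic yield y = 0.01725. Discount each cash flow and weight by its period:
  t   CF        PV=CF/(1+0.01725)^t    t·PV
  1       400.00       393.2170       393.2170
  2       400.00       386.5490       773.0981
  3       400.00       379.9941     1,139.9824
  4       400.00       373.5504     1,494.2016
  5       400.00       367.2159     1,836.0796
  6    10,400.00     9,385.7104    56,314.2622
  Σ                 11,286.2369    61,950.8408
Price P = Σ PV = 11,286.2369.
Macaulay duration = Σ(t·PV) / P = 61,950.8408 / 11,286.2369 = 5.48906 half-year periods.
In years: 5.48906 / 2 = 2.74453 years.

2.7445 years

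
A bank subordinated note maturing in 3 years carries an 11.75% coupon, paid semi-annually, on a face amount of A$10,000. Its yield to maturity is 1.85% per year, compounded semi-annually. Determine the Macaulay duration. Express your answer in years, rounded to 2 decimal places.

Periodic yield y = 0.00925. Discount each cash flow and weight by its period:
  t   CF        PV=CF/(1+0.00925)^t    t·PV
  1       587.50       582.1154       582.1154
  2       587.50       576.7802     1,153.5604
  3       587.50       571.4939     1,714.4817
  4       587.50       566.2560     2,265.0241
  5       587.50       561.0662     2,805.3308
  6    10,587.50    10,018.4578    60,110.7470
  Σ                 12,876.1696    68,631.2595
Price P = Σ PV = 12,876.1696.
Macaulay duration = Σ(t·PV) / P = 68,631.2595 / 12,876.1696 = 5.33010 half-year periods.
In years: 5.33010 / 2 = 2.66505 years.

2.67 years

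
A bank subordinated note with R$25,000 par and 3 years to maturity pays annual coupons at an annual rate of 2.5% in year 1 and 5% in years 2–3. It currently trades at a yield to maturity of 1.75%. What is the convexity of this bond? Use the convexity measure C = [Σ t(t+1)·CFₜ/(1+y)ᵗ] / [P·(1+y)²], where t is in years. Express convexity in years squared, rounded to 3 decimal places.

11.107

With y = 0.0175:
  t   CF        PV=CF/(1+0.0175)^t    t·PV        t(t+1)·PV
  1       625.00       614.2506       614.2506       1,228.5012
  2     1,250.00     1,207.3722     2,414.7444       7,244.2333
  3    26,250.00    24,918.7386    74,756.2158     299,024.8630
  Σ                 26,740.3614    77,785.2108     307,497.5975
P = 26,740.3614.
Convexity = Σ t(t+1)·PV / [P·(1+y)²] = 307,497.5975 / (26,740.3614 × 1.035306) = 11.10723.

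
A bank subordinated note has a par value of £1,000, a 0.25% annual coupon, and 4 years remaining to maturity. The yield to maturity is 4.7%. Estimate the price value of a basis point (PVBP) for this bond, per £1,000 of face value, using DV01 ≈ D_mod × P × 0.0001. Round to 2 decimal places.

£0.32

Periodic yield y = 0.047.
  t   CF        PV=CF/(1+0.047)^t    t·PV
  1         2.50         2.3878         2.3878
  2         2.50         2.2806         4.5612
  3         2.50         2.1782         6.5346
  4     1,002.50       834.2528     3,337.0111
  Σ                    841.0993     3,350.4946
P = 841.0993; D_Mac = 3.98347 yrs; D_mod = 3.80465 yrs.
DV01 ≈ 3.80465 × 841.0993 × 0.0001 = 0.320009.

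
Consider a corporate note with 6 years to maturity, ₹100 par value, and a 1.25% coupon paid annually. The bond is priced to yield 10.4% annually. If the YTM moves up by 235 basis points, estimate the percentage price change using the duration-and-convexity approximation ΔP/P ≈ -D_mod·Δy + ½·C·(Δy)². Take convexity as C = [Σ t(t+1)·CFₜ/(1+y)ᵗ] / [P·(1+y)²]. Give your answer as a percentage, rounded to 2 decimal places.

With y = 0.104:
  t   CF        PV=CF/(1+0.104)^t    t·PV        t(t+1)·PV
  1         1.25         1.1322         1.1322           2.2645
  2         1.25         1.0256         2.0512           6.1535
  3         1.25         0.9290         2.7869          11.1477
  4         1.25         0.8415         3.3658          16.8292
  5         1.25         0.7622         3.8110          22.8658
  6       101.25        55.9217       335.5304       2,348.7126
  Σ                     60.6122       348.6775       2,407.9733
P = 60.6122; D_Mac = 5.75260 yrs; D_mod = 5.21069 yrs; C = 32.59519.
Duration effect: -5.21069 × (+0.0235) = -0.122451
Convexity effect: 0.5 × 32.59519 × (0.0235)² = +0.0090003
ΔP/P ≈ -0.122451 + 0.0090003 = -0.113451 = -11.3451%.

-11.35%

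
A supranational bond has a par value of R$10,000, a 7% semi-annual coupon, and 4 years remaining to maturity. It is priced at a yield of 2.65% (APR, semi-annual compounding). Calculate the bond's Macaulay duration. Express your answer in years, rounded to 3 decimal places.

3.595 years

Periodic yield y = 0.01325. Discount each cash flow and weight by its period:
  t   CF        PV=CF/(1+0.01325)^t    t·PV
  1       350.00       345.4231       345.4231
  2       350.00       340.9061       681.8123
  3       350.00       336.4482     1,009.3446
  4       350.00       332.0486     1,328.1942
  5       350.00       327.7064     1,638.5322
  6       350.00       323.4211     1,940.5267
  7       350.00       319.1918     2,234.3428
  8    10,350.00     9,315.5275    74,524.2197
  Σ                 11,640.6729    83,702.3956
Price P = Σ PV = 11,640.6729.
Macaulay duration = Σ(t·PV) / P = 83,702.3956 / 11,640.6729 = 7.19051 half-year periods.
In years: 7.19051 / 2 = 3.59526 years.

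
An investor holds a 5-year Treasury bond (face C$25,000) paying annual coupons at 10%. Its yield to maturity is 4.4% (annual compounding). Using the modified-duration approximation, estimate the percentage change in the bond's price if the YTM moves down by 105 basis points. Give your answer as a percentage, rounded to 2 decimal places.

Periodic yield y = 0.044. Modified duration first:
  t   CF        PV=CF/(1+0.044)^t    t·PV
  1     2,500.00     2,394.6360     2,394.6360
  2     2,500.00     2,293.7127     4,587.4253
  3     2,500.00     2,197.0428     6,591.1283
  4     2,500.00     2,104.4471     8,417.7884
  5    27,500.00    22,173.2932   110,866.4662
  Σ                 31,163.1318   132,857.4443
P = 31,163.1318; D_Mac = 4.26329 yrs; D_mod = 4.26329/(1+0.044) = 4.08361 yrs.
ΔP/P ≈ -D_mod · Δy = -4.08361 × (-0.0105) = +0.042878 = +4.2878%.

+4.29%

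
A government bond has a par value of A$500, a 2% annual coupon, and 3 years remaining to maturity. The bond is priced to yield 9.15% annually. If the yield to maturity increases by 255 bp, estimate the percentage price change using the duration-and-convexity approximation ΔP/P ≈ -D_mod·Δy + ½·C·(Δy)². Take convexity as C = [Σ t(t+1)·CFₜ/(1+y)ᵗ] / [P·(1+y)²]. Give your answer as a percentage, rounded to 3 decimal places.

-6.538%

With y = 0.0915:
  t   CF        PV=CF/(1+0.0915)^t    t·PV        t(t+1)·PV
  1        10.00         9.1617         9.1617          18.3234
  2        10.00         8.3937        16.7874          50.3621
  3       510.00       392.1922     1,176.5766       4,706.3064
  Σ                    409.7476     1,202.5257       4,774.9919
P = 409.7476; D_Mac = 2.93480 yrs; D_mod = 2.68877 yrs; C = 9.78157.
Duration effect: -2.68877 × (+0.0255) = -0.068564
Convexity effect: 0.5 × 9.78157 × (0.0255)² = +0.0031802
ΔP/P ≈ -0.068564 + 0.0031802 = -0.065383 = -6.5383%.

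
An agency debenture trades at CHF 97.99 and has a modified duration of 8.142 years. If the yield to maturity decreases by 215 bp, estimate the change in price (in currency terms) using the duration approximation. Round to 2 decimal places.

Duration approximation: ΔP/P ≈ -D_mod · Δy = -8.142 × (-0.0215) = +0.175053.
ΔP ≈ 97.99 × (+0.175053) = +17.15344347.

+CHF 17.15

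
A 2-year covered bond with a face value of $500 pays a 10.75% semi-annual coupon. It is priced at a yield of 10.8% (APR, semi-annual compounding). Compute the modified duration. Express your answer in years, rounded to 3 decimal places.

1.757 years

Periodic yield y = 0.054. First find Macaulay duration:
  t   CF        PV=CF/(1+0.054)^t    t·PV
  1       26.875        25.4981        25.4981
  2       26.875        24.1917        48.3835
  3       26.875        22.9523        68.8570
  4      526.875       426.9187     1,707.6747
  Σ                    499.5608     1,850.4132
P = 499.5608; Macaulay duration = 1,850.4132 / 499.5608 = 3.70408 half-year periods = 1.85204 years.
Modified duration = D_Mac / (1 + y) = 1.85204 / 1.054 = 1.75715 years.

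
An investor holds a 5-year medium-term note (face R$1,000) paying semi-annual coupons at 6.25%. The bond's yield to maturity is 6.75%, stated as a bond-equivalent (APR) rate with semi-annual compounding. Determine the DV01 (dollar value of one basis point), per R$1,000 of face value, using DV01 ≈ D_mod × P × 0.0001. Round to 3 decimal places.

R$0.413

Periodic yield y = 0.03375.
  t   CF        PV=CF/(1+0.03375)^t    t·PV
  1        31.25        30.2297        30.2297
  2        31.25        29.2428        58.4856
  3        31.25        28.2881        84.8642
  4        31.25        27.3645       109.4581
  5        31.25        26.4711       132.3556
  6        31.25        25.6069       153.6414
  7        31.25        24.7709       173.3961
  8        31.25        23.9622       191.6972
  9        31.25        23.1798       208.6185
  10    1,031.25       739.9608     7,399.6084
  Σ                    979.0769     8,542.3549
P = 979.0769; D_Mac = 8.72491 half-year periods = 4.36245 yrs; D_mod = 4.22003 yrs.
DV01 ≈ 4.22003 × 979.0769 × 0.0001 = 0.413173.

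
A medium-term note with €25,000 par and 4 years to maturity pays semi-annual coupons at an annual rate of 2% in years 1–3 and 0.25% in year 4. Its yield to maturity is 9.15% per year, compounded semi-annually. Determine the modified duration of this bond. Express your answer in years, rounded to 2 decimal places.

Periodic yield y = 0.04575. First find Macaulay duration:
  t   CF        PV=CF/(1+0.04575)^t    t·PV
  1       250.00       239.0629       239.0629
  2       250.00       228.6042       457.2085
  3       250.00       218.6031       655.8094
  4       250.00       209.0396       836.1583
  5       250.00       199.8944       999.4720
  6       250.00       191.1493     1,146.8960
  7        31.25        22.8484       159.9385
  8    25,031.25    17,500.8665   140,006.9319
  Σ                 18,810.0684   144,501.4774
P = 18,810.0684; Macaulay duration = 144,501.4774 / 18,810.0684 = 7.68213 half-year periods = 3.84107 years.
Modified duration = D_Mac / (1 + y) = 3.84107 / 1.04575 = 3.67303 years.

3.67 years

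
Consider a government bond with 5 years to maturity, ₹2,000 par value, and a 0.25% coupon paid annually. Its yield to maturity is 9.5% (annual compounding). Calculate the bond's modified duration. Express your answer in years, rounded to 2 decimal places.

4.54 years

Periodic yield y = 0.095. First find Macaulay duration:
  t   CF        PV=CF/(1+0.095)^t    t·PV
  1         5.00         4.5662         4.5662
  2         5.00         4.1701         8.3401
  3         5.00         3.8083        11.4248
  4         5.00         3.4779        13.9115
  5     2,005.00     1,273.6315     6,368.1573
  Σ                  1,289.6539     6,406.4000
P = 1,289.6539; Macaulay duration = 6,406.4000 / 1,289.6539 = 4.96753 years.
Modified duration = D_Mac / (1 + y) = 4.96753 / 1.095 = 4.53656 years.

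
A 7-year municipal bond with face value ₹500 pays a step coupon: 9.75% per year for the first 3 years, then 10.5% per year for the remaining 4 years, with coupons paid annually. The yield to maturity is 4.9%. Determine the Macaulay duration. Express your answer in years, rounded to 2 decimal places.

5.59 years

Periodic yield y = 0.049. Discount each cash flow and weight by its year:
  t   CF        PV=CF/(1+0.049)^t    t·PV
  1        48.75        46.4728        46.4728
  2        48.75        44.3020        88.6041
  3        48.75        42.2326       126.6979
  4        52.50        43.3568       173.4273
  5        52.50        41.3316       206.6578
  6        52.50        39.4009       236.4055
  7       552.50       395.2791     2,766.9538
  Σ                    652.3759     3,645.2192
Price P = Σ PV = 652.3759.
Macaulay duration = Σ(t·PV) / P = 3,645.2192 / 652.3759 = 5.58761 years.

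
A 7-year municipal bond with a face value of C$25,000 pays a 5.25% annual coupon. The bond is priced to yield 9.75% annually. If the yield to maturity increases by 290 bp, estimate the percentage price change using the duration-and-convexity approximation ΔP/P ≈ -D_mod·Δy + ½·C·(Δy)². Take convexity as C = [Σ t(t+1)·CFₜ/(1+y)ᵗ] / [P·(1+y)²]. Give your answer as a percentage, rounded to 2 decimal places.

With y = 0.0975:
  t   CF        PV=CF/(1+0.0975)^t    t·PV        t(t+1)·PV
  1     1,312.50     1,195.8998     1,195.8998       2,391.7995
  2     1,312.50     1,089.6581     2,179.3162       6,537.9486
  3     1,312.50       992.8548     2,978.5643      11,914.2572
  4     1,312.50       904.6513     3,618.6051      18,093.0254
  5     1,312.50       824.2836     4,121.4181      24,728.5085
  6     1,312.50       751.0557     4,506.3341      31,544.3388
  7    26,312.50    13,719.2513    96,034.7590     768,278.0719
  Σ                 19,477.6545   114,634.8965     863,487.9500
P = 19,477.6545; D_Mac = 5.88546 yrs; D_mod = 5.36260 yrs; C = 36.80532.
Duration effect: -5.36260 × (+0.029) = -0.155515
Convexity effect: 0.5 × 36.80532 × (0.029)² = +0.0154766
ΔP/P ≈ -0.155515 + 0.0154766 = -0.140039 = -14.0039%.

-14.00%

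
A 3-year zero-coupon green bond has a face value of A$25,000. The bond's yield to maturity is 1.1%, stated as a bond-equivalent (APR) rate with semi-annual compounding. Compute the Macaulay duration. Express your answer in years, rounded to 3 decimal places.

3.000 years

A zero-coupon bond has a single cash flow at maturity, so its Macaulay duration equals its maturity: 3 years.
(Equivalently: 6 semi-annual periods ÷ 2 = 3 years.)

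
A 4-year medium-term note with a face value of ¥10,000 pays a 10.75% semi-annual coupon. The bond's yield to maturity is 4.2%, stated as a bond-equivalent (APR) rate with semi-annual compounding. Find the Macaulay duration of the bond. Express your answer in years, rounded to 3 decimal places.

3.429 years

Periodic yield y = 0.021. Discount each cash flow and weight by its period:
  t   CF        PV=CF/(1+0.021)^t    t·PV
  1       537.50       526.4447       526.4447
  2       537.50       515.6167     1,031.2334
  3       537.50       505.0115     1,515.0344
  4       537.50       494.6244     1,978.4974
  5       537.50       484.4509     2,422.2545
  6       537.50       474.4867     2,846.9200
  7       537.50       464.7274     3,253.0918
  8    10,537.50     8,923.4265    71,387.4120
  Σ                 12,388.7887    84,960.8882
Price P = Σ PV = 12,388.7887.
Macaulay duration = Σ(t·PV) / P = 84,960.8882 / 12,388.7887 = 6.85789 half-year periods.
In years: 6.85789 / 2 = 3.42894 years.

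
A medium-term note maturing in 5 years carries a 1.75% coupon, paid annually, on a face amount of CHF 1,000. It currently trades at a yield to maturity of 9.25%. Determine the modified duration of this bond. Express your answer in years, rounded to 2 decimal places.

Periodic yield y = 0.0925. First find Macaulay duration:
  t   CF        PV=CF/(1+0.0925)^t    t·PV
  1        17.50        16.0183        16.0183
  2        17.50        14.6621        29.3241
  3        17.50        13.4207        40.2620
  4        17.50        12.2844        49.1374
  5     1,017.50       653.7733     3,268.8666
  Σ                    710.1587     3,403.6084
P = 710.1587; Macaulay duration = 3,403.6084 / 710.1587 = 4.79274 years.
Modified duration = D_Mac / (1 + y) = 4.79274 / 1.0925 = 4.38695 years.

4.39 years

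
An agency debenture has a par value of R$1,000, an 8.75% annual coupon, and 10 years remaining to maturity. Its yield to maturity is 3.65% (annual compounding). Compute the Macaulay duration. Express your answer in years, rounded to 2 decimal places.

Periodic yield y = 0.0365. Discount each cash flow and weight by its year:
  t   CF        PV=CF/(1+0.0365)^t    t·PV
  1        87.50        84.4187        84.4187
  2        87.50        81.4459       162.8919
  3        87.50        78.5778       235.7335
  4        87.50        75.8108       303.2430
  5        87.50        73.1411       365.7055
  6        87.50        70.5655       423.3928
  7        87.50        68.0805       476.5637
  8        87.50        65.6831       525.4648
  9        87.50        63.3701       570.3308
  10    1,087.50       759.8646     7,598.6458
  Σ                  1,420.9581    10,746.3905
Price P = Σ PV = 1,420.9581.
Macaulay duration = Σ(t·PV) / P = 10,746.3905 / 1,420.9581 = 7.56278 years.

7.56 years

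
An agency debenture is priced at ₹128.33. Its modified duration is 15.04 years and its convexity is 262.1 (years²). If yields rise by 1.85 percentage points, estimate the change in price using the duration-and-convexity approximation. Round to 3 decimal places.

Duration effect: -D_mod·Δy = -15.04 × (+0.0185) = -0.278240
Convexity effect: ½·C·(Δy)² = 0.5 × 262.1 × (0.0185)² = +0.0448518625
ΔP/P ≈ -0.278240 + 0.0448518625 = -0.2333881375
ΔP ≈ 128.33 × (-0.2333881375) = -29.950699685375.

-₹29.951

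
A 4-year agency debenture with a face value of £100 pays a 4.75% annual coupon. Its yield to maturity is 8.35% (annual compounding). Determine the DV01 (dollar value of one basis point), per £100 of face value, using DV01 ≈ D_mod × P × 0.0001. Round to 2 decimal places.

Periodic yield y = 0.0835.
  t   CF        PV=CF/(1+0.0835)^t    t·PV
  1         4.75         4.3839         4.3839
  2         4.75         4.0461         8.0922
  3         4.75         3.7343        11.2028
  4       104.75        76.0043       304.0173
  Σ                     88.1686       327.6963
P = 88.1686; D_Mac = 3.71670 yrs; D_mod = 3.43027 yrs.
DV01 ≈ 3.43027 × 88.1686 × 0.0001 = 0.030244.

£0.03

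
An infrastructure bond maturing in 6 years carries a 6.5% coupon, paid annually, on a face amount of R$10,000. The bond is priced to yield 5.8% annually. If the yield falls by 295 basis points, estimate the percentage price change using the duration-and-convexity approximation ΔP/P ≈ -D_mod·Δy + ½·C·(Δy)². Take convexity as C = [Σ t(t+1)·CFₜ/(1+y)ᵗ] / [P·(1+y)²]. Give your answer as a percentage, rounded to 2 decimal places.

With y = 0.058:
  t   CF        PV=CF/(1+0.058)^t    t·PV        t(t+1)·PV
  1       650.00       614.3667       614.3667       1,228.7335
  2       650.00       580.6869     1,161.3738       3,484.1213
  3       650.00       548.8534     1,646.5602       6,586.2407
  4       650.00       518.7650     2,075.0601      10,375.3004
  5       650.00       490.3261     2,451.6305      14,709.7832
  6    10,650.00     7,593.3882    45,560.3290     318,922.3033
  Σ                 10,346.3863    53,509.3204     355,306.4825
P = 10,346.3863; D_Mac = 5.17179 yrs; D_mod = 4.88827 yrs; C = 30.67913.
Duration effect: -4.88827 × (-0.0295) = +0.144204
Convexity effect: 0.5 × 30.67913 × (-0.0295)² = +0.0133493
ΔP/P ≈ +0.144204 + 0.0133493 = +0.157553 = +15.7553%.

+15.76%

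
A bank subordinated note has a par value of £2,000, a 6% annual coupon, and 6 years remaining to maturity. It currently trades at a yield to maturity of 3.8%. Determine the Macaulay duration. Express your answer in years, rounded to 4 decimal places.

Periodic yield y = 0.038. Discount each cash flow and weight by its year:
  t   CF        PV=CF/(1+0.038)^t    t·PV
  1       120.00       115.6069       115.6069
  2       120.00       111.3747       222.7494
  3       120.00       107.2974       321.8922
  4       120.00       103.3694       413.4774
  5       120.00        99.5851       497.9256
  6     2,120.00     1,694.9299    10,169.5794
  Σ                  2,232.1634    11,741.2310
Price P = Σ PV = 2,232.1634.
Macaulay duration = Σ(t·PV) / P = 11,741.2310 / 2,232.1634 = 5.26002 years.

5.2600 years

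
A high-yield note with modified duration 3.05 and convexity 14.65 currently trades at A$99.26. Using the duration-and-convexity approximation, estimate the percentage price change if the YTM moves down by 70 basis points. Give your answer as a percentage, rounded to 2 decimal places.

+2.17%

Duration effect: -D_mod·Δy = -3.05 × (-0.007) = +0.021350
Convexity effect: ½·C·(Δy)² = 0.5 × 14.65 × (-0.007)² = +0.000358925
ΔP/P ≈ +0.021350 + 0.000358925 = +0.021708925
= +2.1708925%.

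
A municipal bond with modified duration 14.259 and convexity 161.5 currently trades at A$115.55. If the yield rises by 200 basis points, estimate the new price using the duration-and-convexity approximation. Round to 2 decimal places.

A$86.33

Duration effect: -D_mod·Δy = -14.259 × (+0.02) = -0.285180
Convexity effect: ½·C·(Δy)² = 0.5 × 161.5 × (0.02)² = +0.0323000
ΔP/P ≈ -0.285180 + 0.0323000 = -0.252880
New price ≈ 115.55 × (1 - 0.252880) = 86.329716.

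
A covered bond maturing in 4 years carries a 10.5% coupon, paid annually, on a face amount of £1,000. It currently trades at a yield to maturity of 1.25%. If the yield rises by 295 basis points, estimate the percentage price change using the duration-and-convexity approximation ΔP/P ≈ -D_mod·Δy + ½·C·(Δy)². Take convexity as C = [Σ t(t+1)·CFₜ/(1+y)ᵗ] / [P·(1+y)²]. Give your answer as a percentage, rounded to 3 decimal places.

With y = 0.0125:
  t   CF        PV=CF/(1+0.0125)^t    t·PV        t(t+1)·PV
  1       105.00       103.7037       103.7037         207.4074
  2       105.00       102.4234       204.8468         614.5405
  3       105.00       101.1589       303.4768       1,213.9071
  4     1,105.00     1,051.4343     4,205.7373      21,028.6865
  Σ                  1,358.7204     4,817.7646      23,064.5415
P = 1,358.7204; D_Mac = 3.54581 yrs; D_mod = 3.50203 yrs; C = 16.55864.
Duration effect: -3.50203 × (+0.0295) = -0.103310
Convexity effect: 0.5 × 16.55864 × (0.0295)² = +0.0072051
ΔP/P ≈ -0.103310 + 0.0072051 = -0.096105 = -9.6105%.

-9.610%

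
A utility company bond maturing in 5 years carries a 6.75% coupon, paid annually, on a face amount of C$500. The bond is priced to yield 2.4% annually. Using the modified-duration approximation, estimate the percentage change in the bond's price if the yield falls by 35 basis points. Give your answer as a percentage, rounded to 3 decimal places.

+1.526%

Periodic yield y = 0.024. Modified duration first:
  t   CF        PV=CF/(1+0.024)^t    t·PV
  1        33.75        32.9590        32.9590
  2        33.75        32.1865        64.3730
  3        33.75        31.4321        94.2964
  4        33.75        30.6954       122.7818
  5       533.75       474.0652     2,370.3262
  Σ                    601.3383     2,684.7364
P = 601.3383; D_Mac = 4.46460 yrs; D_mod = 4.46460/(1+0.024) = 4.35996 yrs.
ΔP/P ≈ -D_mod · Δy = -4.35996 × (-0.0035) = +0.015260 = +1.5260%.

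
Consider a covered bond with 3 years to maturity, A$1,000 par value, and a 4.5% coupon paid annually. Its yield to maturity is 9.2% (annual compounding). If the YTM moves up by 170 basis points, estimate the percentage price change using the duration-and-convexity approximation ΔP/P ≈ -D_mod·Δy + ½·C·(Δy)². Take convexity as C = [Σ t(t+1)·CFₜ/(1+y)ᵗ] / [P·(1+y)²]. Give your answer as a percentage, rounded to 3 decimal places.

With y = 0.092:
  t   CF        PV=CF/(1+0.092)^t    t·PV        t(t+1)·PV
  1        45.00        41.2088        41.2088          82.4176
  2        45.00        37.7370        75.4740         226.4219
  3     1,045.00       802.5062     2,407.5185       9,630.0739
  Σ                    881.4519     2,524.2013       9,938.9134
P = 881.4519; D_Mac = 2.86369 yrs; D_mod = 2.62242 yrs; C = 9.45573.
Duration effect: -2.62242 × (+0.017) = -0.044581
Convexity effect: 0.5 × 9.45573 × (0.017)² = +0.0013664
ΔP/P ≈ -0.044581 + 0.0013664 = -0.043215 = -4.3215%.

-4.321%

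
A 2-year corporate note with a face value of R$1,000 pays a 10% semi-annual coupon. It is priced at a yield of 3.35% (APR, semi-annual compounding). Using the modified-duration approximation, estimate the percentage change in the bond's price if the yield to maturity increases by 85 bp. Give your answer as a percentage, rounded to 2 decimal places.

-1.56%

Periodic yield y = 0.01675. Modified duration first:
  t   CF        PV=CF/(1+0.01675)^t    t·PV
  1        50.00        49.1763        49.1763
  2        50.00        48.3662        96.7323
  3        50.00        47.5694       142.7081
  4     1,050.00       982.5000     3,930.0001
  Σ                  1,127.6119     4,218.6169
P = 1,127.6119; D_Mac = 3.74120 half-year periods = 1.87060 yrs; D_mod = 1.87060/(1+0.01675) = 1.83978 yrs.
ΔP/P ≈ -D_mod · Δy = -1.83978 × (+0.0085) = -0.015638 = -1.5638%.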